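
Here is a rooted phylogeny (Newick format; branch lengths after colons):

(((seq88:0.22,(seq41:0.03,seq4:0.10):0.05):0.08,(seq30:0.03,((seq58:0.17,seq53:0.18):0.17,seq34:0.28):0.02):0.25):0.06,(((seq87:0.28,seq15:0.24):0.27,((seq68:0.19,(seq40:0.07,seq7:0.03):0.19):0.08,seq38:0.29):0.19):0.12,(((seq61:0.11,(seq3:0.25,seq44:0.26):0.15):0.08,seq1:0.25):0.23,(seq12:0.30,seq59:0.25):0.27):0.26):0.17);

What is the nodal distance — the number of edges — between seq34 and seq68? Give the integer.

9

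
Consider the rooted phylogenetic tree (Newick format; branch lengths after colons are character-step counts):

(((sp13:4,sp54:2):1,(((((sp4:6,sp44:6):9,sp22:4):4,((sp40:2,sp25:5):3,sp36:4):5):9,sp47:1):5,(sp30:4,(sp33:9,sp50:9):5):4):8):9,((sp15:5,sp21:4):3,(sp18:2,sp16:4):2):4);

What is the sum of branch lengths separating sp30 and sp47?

The path runs sp30 → … → MRCA → … → sp47; the MRCA is the node subtending (((((sp4,sp44),sp22),((sp40,sp25),sp36)),sp47),(sp30,(sp33,sp50))).
Branch lengths along that path: 4 + 4 + 5 + 1 = 14.

14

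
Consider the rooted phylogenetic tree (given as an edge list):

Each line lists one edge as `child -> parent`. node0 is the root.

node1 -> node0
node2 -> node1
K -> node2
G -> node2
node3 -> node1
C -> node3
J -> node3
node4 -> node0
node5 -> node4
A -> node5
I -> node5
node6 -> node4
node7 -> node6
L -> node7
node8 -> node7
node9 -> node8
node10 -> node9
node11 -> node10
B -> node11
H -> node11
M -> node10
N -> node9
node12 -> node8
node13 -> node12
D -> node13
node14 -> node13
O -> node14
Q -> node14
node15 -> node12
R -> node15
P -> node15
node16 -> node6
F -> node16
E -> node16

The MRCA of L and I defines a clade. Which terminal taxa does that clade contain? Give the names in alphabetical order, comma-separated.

A, B, D, E, F, H, I, L, M, N, O, P, Q, R

Tracing L: it sits inside (L,((((B,H),M),N),((D,(O,Q)),(R,P)))).
Tracing I: it sits inside (A,I).
The smallest clade enclosing both is ((A,I),((L,((((B,H),M),N),((D,(O,Q)),(R,P)))),(F,E))); the answer is its 14 terminal taxa in alphabetical order.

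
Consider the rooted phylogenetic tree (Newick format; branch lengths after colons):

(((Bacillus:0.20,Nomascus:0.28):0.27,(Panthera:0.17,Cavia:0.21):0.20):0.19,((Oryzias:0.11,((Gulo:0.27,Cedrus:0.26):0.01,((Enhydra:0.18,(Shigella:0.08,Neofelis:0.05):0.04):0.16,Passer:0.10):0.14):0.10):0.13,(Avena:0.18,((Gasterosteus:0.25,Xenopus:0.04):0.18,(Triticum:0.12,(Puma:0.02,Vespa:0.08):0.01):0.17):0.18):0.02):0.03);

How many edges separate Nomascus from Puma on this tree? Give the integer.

9

The MRCA of Nomascus and Puma is the root of the tree.
From Nomascus up to that node: 3 branches. From Puma up to the same node: 6 branches. Total: 3 + 6 = 9.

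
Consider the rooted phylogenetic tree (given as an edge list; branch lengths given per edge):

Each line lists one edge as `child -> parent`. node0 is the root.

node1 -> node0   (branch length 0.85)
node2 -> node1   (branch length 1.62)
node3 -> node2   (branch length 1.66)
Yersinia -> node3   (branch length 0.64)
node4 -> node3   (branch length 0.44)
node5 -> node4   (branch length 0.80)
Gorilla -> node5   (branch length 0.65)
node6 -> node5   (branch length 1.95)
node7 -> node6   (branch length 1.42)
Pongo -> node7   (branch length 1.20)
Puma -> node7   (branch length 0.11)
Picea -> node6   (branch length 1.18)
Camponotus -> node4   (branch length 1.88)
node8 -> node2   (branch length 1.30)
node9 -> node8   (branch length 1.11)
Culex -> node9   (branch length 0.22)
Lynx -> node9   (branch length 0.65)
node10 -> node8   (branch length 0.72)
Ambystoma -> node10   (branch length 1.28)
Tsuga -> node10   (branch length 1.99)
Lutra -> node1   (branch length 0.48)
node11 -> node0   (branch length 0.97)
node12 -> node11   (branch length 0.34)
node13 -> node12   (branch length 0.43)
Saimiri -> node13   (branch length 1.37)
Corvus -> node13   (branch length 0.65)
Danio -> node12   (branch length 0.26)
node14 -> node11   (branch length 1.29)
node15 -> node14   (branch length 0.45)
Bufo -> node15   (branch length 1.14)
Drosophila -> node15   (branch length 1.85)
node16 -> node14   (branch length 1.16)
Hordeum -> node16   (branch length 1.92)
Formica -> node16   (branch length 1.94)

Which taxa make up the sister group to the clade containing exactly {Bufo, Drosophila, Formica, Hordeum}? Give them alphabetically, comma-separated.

Corvus, Danio, Saimiri

The clade containing exactly {Bufo, Drosophila, Formica, Hordeum} attaches to the tree at the node subtending (((Saimiri,Corvus),Danio),((Bufo,Drosophila),(Hordeum,Formica))).
The other lineage descending from that same node — the sister group — is ((Saimiri,Corvus),Danio); its 3 tips in alphabetical order are the answer.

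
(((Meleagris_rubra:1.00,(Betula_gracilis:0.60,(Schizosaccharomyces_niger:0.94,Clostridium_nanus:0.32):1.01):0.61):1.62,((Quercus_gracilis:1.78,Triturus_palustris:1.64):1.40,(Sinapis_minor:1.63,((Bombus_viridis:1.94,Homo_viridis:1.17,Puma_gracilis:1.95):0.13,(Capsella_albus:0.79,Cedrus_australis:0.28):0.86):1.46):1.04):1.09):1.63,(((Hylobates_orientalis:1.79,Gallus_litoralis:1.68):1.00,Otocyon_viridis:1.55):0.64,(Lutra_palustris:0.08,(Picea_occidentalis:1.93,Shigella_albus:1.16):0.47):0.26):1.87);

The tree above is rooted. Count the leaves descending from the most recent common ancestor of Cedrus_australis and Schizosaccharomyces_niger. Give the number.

The MRCA of Cedrus_australis and Schizosaccharomyces_niger is the node subtending ((Meleagris_rubra,(Betula_gracilis,(Schizosaccharomyces_niger,Clostridium_nanus))),((Quercus_gracilis,Triturus_palustris),(Sinapis_minor,((Bombus_viridis,Homo_viridis,Puma_gracilis),(Capsella_albus,Cedrus_australis))))).
That clade contains 12 terminal taxa: Betula_gracilis, Bombus_viridis, Capsella_albus, Cedrus_australis, Clostridium_nanus, Homo_viridis, Meleagris_rubra, Puma_gracilis, Quercus_gracilis, Schizosaccharomyces_niger, Sinapis_minor, Triturus_palustris.

12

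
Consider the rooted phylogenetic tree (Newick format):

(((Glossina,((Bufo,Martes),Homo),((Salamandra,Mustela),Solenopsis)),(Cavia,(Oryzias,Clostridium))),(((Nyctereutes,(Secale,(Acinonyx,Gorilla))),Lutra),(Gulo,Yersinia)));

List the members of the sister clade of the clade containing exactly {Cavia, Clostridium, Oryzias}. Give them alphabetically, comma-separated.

Bufo, Glossina, Homo, Martes, Mustela, Salamandra, Solenopsis

The clade containing exactly {Cavia, Clostridium, Oryzias} attaches to the tree at the node subtending ((Glossina,((Bufo,Martes),Homo),((Salamandra,Mustela),Solenopsis)),(Cavia,(Oryzias,Clostridium))).
The other lineage descending from that same node — the sister group — is (Glossina,((Bufo,Martes),Homo),((Salamandra,Mustela),Solenopsis)); its 7 tips in alphabetical order are the answer.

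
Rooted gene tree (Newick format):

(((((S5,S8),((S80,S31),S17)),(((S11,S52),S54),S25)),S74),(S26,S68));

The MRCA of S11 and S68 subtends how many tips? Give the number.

12

The MRCA of S11 and S68 is the root, so the clade is the entire tree.
That clade contains 12 terminal taxa: S11, S17, S25, S26, S31, S5, S52, S54, S68, S74, S8, S80.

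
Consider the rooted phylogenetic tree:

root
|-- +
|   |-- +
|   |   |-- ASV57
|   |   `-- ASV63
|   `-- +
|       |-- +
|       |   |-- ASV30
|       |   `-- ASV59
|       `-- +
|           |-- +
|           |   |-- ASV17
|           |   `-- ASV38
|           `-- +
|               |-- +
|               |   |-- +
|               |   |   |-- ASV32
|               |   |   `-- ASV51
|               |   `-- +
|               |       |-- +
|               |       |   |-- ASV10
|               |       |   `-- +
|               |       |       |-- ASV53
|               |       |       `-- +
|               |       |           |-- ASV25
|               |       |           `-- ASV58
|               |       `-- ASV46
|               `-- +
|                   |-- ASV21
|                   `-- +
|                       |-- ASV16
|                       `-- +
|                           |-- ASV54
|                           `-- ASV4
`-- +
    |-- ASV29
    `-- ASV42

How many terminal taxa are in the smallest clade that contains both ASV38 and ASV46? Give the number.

The MRCA of ASV38 and ASV46 is the node subtending ((ASV17,ASV38),(((ASV32,ASV51),((ASV10,(ASV53,(ASV25,ASV58))),ASV46)),(ASV21,(ASV16,(ASV54,ASV4))))).
That clade contains 13 terminal taxa: ASV10, ASV16, ASV17, ASV21, ASV25, ASV32, ASV38, ASV4, ASV46, ASV51, ASV53, ASV54, ASV58.

13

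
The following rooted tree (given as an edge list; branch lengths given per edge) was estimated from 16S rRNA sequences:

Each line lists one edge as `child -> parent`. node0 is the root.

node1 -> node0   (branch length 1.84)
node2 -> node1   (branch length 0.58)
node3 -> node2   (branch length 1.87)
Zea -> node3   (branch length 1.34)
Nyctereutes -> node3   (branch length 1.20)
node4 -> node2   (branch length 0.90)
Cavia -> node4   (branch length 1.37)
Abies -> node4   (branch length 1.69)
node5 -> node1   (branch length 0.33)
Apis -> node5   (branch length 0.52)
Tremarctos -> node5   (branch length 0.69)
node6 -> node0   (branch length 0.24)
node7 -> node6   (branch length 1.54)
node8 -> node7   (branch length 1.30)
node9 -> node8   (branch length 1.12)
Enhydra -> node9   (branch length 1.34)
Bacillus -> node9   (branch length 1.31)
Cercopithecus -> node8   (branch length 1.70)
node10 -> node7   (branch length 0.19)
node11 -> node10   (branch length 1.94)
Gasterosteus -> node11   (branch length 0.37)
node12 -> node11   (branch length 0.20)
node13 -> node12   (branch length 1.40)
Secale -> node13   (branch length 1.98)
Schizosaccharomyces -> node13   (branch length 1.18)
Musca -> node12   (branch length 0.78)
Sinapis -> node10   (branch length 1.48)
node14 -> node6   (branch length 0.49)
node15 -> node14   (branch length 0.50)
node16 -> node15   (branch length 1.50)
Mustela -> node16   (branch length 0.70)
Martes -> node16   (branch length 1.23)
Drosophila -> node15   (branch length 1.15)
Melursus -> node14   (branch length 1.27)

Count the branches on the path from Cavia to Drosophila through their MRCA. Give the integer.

8

The MRCA of Cavia and Drosophila is the root of the tree.
From Cavia up to that node: 4 branches. From Drosophila up to the same node: 4 branches. Total: 4 + 4 = 8.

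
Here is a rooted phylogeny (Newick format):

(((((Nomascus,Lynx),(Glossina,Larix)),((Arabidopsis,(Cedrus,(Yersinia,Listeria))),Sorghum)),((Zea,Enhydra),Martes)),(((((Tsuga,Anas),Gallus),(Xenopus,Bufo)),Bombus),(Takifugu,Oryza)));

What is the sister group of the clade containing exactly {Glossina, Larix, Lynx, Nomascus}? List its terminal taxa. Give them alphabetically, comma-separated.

Arabidopsis, Cedrus, Listeria, Sorghum, Yersinia

The clade containing exactly {Glossina, Larix, Lynx, Nomascus} attaches to the tree at the node subtending (((Nomascus,Lynx),(Glossina,Larix)),((Arabidopsis,(Cedrus,(Yersinia,Listeria))),Sorghum)).
The other lineage descending from that same node — the sister group — is ((Arabidopsis,(Cedrus,(Yersinia,Listeria))),Sorghum); its 5 tips in alphabetical order are the answer.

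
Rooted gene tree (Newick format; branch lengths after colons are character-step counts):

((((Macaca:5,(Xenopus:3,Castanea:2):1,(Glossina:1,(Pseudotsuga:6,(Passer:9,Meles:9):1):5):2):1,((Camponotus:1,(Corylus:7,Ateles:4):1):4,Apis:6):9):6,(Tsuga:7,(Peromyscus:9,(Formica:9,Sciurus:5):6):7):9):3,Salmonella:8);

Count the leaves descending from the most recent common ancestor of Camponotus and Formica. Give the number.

The MRCA of Camponotus and Formica is the node subtending (((Macaca,(Xenopus,Castanea),(Glossina,(Pseudotsuga,(Passer,Meles)))),((Camponotus,(Corylus,Ateles)),Apis)),(Tsuga,(Peromyscus,(Formica,Sciurus)))).
That clade contains 15 terminal taxa: Apis, Ateles, Camponotus, Castanea, Corylus, Formica, Glossina, Macaca, Meles, Passer, Peromyscus, Pseudotsuga, Sciurus, Tsuga, Xenopus.

15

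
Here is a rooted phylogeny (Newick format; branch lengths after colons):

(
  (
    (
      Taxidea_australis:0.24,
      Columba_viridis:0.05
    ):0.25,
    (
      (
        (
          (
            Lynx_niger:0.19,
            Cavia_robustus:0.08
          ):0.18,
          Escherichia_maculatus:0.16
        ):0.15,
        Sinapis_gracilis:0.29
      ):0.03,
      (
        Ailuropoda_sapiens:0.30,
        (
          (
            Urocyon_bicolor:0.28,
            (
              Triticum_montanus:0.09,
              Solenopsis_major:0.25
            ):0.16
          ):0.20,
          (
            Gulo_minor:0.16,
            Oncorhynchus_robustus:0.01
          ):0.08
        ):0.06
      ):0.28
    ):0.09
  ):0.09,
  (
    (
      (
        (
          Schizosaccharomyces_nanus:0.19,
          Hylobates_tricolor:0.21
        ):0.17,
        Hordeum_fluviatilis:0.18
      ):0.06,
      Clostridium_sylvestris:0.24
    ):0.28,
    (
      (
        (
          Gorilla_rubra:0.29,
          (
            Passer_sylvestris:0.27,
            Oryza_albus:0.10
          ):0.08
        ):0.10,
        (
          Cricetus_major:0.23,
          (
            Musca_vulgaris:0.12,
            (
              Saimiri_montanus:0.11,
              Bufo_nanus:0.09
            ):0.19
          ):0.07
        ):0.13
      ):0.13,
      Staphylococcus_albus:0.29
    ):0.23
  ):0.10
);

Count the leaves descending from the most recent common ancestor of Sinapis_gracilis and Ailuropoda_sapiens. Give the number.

10

The MRCA of Sinapis_gracilis and Ailuropoda_sapiens is the node subtending ((((Lynx_niger,Cavia_robustus),Escherichia_maculatus),Sinapis_gracilis),(Ailuropoda_sapiens,((Urocyon_bicolor,(Triticum_montanus,Solenopsis_major)),(Gulo_minor,Oncorhynchus_robustus)))).
That clade contains 10 terminal taxa: Ailuropoda_sapiens, Cavia_robustus, Escherichia_maculatus, Gulo_minor, Lynx_niger, Oncorhynchus_robustus, Sinapis_gracilis, Solenopsis_major, Triticum_montanus, Urocyon_bicolor.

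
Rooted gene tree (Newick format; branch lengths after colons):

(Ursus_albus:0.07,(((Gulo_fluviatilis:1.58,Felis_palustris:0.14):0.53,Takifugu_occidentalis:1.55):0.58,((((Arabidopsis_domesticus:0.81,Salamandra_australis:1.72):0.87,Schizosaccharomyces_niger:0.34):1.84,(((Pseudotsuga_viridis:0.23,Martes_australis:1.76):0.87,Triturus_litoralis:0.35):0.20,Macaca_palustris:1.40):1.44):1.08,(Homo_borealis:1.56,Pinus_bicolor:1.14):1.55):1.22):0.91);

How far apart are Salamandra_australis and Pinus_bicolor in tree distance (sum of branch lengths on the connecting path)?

8.20

The path runs Salamandra_australis → … → MRCA → … → Pinus_bicolor; the MRCA is the node subtending ((((Arabidopsis_domesticus,Salamandra_australis),Schizosaccharomyces_niger),(((Pseudotsuga_viridis,Martes_australis),Triturus_litoralis),Macaca_palustris)),(Homo_borealis,Pinus_bicolor)).
Branch lengths along that path: 1.72 + 0.87 + 1.84 + 1.08 + 1.55 + 1.14 = 8.20.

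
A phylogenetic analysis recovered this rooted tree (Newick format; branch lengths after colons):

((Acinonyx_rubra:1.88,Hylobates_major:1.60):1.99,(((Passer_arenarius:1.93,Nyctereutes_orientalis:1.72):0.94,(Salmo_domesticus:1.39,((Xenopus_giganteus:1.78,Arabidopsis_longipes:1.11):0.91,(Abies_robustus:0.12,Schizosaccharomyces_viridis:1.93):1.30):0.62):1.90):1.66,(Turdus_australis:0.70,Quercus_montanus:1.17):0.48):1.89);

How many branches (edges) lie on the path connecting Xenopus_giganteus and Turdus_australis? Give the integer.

The MRCA of Xenopus_giganteus and Turdus_australis is the node subtending (((Passer_arenarius,Nyctereutes_orientalis),(Salmo_domesticus,((Xenopus_giganteus,Arabidopsis_longipes),(Abies_robustus,Schizosaccharomyces_viridis)))),(Turdus_australis,Quercus_montanus)).
From Xenopus_giganteus up to that node: 5 branches. From Turdus_australis up to the same node: 2 branches. Total: 5 + 2 = 7.

7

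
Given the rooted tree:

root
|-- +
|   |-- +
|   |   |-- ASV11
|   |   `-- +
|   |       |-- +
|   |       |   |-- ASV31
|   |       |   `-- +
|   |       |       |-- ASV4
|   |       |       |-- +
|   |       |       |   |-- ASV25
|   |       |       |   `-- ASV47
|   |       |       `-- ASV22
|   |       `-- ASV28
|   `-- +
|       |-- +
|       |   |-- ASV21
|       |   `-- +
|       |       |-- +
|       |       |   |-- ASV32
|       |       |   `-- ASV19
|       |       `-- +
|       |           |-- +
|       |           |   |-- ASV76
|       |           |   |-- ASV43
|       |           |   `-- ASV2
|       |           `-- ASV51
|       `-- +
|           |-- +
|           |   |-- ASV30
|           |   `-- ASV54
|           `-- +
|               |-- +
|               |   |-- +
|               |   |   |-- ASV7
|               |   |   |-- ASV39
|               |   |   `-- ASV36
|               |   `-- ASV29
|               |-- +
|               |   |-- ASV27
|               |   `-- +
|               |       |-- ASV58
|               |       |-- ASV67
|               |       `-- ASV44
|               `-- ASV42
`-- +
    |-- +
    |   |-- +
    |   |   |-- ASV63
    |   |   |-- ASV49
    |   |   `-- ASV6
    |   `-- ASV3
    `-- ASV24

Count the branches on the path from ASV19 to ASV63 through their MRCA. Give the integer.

10

The MRCA of ASV19 and ASV63 is the root of the tree.
From ASV19 up to that node: 6 branches. From ASV63 up to the same node: 4 branches. Total: 6 + 4 = 10.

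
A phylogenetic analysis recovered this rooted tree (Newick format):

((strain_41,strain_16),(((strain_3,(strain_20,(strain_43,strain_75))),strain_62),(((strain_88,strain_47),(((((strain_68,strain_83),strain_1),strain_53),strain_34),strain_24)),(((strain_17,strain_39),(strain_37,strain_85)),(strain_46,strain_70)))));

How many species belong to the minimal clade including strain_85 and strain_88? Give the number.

The MRCA of strain_85 and strain_88 is the node subtending (((strain_88,strain_47),(((((strain_68,strain_83),strain_1),strain_53),strain_34),strain_24)),(((strain_17,strain_39),(strain_37,strain_85)),(strain_46,strain_70))).
That clade contains 14 terminal taxa: strain_1, strain_17, strain_24, strain_34, strain_37, strain_39, strain_46, strain_47, strain_53, strain_68, strain_70, strain_83, strain_85, strain_88.

14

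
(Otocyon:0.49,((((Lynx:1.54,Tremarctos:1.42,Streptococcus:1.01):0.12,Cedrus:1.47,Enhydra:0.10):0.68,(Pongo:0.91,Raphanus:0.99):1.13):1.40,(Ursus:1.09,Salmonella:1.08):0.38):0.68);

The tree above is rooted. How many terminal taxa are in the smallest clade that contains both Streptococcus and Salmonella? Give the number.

The MRCA of Streptococcus and Salmonella is the node subtending ((((Lynx,Tremarctos,Streptococcus),Cedrus,Enhydra),(Pongo,Raphanus)),(Ursus,Salmonella)).
That clade contains 9 terminal taxa: Cedrus, Enhydra, Lynx, Pongo, Raphanus, Salmonella, Streptococcus, Tremarctos, Ursus.

9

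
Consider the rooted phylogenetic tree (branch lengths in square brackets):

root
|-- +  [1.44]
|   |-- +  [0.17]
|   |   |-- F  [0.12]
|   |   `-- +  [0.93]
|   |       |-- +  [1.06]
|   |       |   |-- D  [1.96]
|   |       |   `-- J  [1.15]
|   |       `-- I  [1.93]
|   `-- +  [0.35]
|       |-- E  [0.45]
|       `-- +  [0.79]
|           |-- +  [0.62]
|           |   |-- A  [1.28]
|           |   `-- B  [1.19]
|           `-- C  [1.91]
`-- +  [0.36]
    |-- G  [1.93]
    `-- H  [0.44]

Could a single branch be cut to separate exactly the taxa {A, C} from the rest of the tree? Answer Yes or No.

No

The MRCA of the listed taxa subtends ((A,B),C).
That clade also contains B, which is not in the proposed group, so the group is not monophyletic.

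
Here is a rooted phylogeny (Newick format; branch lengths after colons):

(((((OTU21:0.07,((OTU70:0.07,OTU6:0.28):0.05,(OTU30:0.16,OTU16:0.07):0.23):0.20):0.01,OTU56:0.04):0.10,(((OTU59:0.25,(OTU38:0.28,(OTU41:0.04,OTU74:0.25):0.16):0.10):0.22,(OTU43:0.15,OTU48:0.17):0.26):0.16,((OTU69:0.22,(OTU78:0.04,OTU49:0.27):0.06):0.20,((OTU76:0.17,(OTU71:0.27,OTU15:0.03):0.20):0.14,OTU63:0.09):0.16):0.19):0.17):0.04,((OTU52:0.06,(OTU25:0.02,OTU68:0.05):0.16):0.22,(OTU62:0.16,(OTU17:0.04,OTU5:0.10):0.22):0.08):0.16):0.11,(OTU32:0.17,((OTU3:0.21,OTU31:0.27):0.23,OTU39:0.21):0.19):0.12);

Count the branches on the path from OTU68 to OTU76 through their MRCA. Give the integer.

10

The MRCA of OTU68 and OTU76 is the node subtending ((((OTU21,((OTU70,OTU6),(OTU30,OTU16))),OTU56),(((OTU59,(OTU38,(OTU41,OTU74))),(OTU43,OTU48)),((OTU69,(OTU78,OTU49)),((OTU76,(OTU71,OTU15)),OTU63)))),((OTU52,(OTU25,OTU68)),(OTU62,(OTU17,OTU5)))).
From OTU68 up to that node: 4 branches. From OTU76 up to the same node: 6 branches. Total: 4 + 6 = 10.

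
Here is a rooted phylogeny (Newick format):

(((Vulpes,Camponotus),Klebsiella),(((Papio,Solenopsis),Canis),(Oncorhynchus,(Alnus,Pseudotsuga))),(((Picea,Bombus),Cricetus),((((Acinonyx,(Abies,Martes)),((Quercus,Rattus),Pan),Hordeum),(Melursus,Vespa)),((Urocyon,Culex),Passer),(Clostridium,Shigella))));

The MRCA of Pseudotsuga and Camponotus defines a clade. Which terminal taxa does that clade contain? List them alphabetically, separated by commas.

Abies, Acinonyx, Alnus, Bombus, Camponotus, Canis, Clostridium, Cricetus, Culex, Hordeum, Klebsiella, Martes, Melursus, Oncorhynchus, Pan, Papio, Passer, Picea, Pseudotsuga, Quercus, Rattus, Shigella, Solenopsis, Urocyon, Vespa, Vulpes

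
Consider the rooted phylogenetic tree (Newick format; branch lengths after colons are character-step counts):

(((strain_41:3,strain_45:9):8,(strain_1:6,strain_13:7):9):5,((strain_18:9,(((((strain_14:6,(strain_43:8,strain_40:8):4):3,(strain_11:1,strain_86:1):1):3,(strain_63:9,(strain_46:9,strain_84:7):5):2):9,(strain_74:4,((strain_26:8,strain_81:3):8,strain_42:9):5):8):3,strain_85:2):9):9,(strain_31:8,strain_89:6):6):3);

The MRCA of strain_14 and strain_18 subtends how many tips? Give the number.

14

The MRCA of strain_14 and strain_18 is the node subtending (strain_18,(((((strain_14,(strain_43,strain_40)),(strain_11,strain_86)),(strain_63,(strain_46,strain_84))),(strain_74,((strain_26,strain_81),strain_42))),strain_85)).
That clade contains 14 terminal taxa: strain_11, strain_14, strain_18, strain_26, strain_40, strain_42, strain_43, strain_46, strain_63, strain_74, strain_81, strain_84, strain_85, strain_86.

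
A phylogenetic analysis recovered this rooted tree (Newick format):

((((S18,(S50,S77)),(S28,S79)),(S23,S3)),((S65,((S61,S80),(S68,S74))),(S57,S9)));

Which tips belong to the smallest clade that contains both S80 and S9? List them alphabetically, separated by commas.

Tracing S80: it sits inside (S61,S80).
Tracing S9: it sits inside (S57,S9).
The smallest clade enclosing both is ((S65,((S61,S80),(S68,S74))),(S57,S9)); the answer is its 7 terminal taxa in alphabetical order.

S57, S61, S65, S68, S74, S80, S9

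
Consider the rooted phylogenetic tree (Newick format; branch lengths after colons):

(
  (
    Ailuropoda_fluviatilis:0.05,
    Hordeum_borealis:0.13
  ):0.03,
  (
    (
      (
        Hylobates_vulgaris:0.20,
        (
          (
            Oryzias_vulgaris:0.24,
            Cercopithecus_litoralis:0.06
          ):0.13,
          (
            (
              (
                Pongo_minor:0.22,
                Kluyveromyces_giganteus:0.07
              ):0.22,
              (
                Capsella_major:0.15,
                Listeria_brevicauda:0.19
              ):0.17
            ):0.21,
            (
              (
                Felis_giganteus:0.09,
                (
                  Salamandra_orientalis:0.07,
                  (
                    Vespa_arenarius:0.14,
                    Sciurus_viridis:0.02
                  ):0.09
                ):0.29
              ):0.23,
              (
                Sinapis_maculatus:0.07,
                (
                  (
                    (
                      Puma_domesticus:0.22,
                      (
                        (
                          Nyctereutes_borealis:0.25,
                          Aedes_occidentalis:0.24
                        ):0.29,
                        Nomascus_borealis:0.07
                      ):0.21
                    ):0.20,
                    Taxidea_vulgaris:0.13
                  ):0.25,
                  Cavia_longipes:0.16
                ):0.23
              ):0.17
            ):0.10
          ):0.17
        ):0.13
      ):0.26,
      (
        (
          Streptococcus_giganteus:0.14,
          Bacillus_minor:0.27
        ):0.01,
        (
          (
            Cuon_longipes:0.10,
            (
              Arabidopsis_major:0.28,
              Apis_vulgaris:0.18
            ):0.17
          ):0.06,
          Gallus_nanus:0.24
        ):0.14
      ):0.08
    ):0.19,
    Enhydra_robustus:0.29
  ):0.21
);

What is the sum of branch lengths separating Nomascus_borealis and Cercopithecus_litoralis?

1.59

The path runs Nomascus_borealis → … → MRCA → … → Cercopithecus_litoralis; the MRCA is the node subtending ((Oryzias_vulgaris,Cercopithecus_litoralis),(((Pongo_minor,Kluyveromyces_giganteus),(Capsella_major,Listeria_brevicauda)),((Felis_giganteus,(Salamandra_orientalis,(Vespa_arenarius,Sciurus_viridis))),(Sinapis_maculatus,(((Puma_domesticus,((Nyctereutes_borealis,Aedes_occidentalis),Nomascus_borealis)),Taxidea_vulgaris),Cavia_longipes))))).
Branch lengths along that path: 0.07 + 0.21 + 0.20 + 0.25 + 0.23 + 0.17 + 0.10 + 0.17 + 0.13 + 0.06 = 1.59.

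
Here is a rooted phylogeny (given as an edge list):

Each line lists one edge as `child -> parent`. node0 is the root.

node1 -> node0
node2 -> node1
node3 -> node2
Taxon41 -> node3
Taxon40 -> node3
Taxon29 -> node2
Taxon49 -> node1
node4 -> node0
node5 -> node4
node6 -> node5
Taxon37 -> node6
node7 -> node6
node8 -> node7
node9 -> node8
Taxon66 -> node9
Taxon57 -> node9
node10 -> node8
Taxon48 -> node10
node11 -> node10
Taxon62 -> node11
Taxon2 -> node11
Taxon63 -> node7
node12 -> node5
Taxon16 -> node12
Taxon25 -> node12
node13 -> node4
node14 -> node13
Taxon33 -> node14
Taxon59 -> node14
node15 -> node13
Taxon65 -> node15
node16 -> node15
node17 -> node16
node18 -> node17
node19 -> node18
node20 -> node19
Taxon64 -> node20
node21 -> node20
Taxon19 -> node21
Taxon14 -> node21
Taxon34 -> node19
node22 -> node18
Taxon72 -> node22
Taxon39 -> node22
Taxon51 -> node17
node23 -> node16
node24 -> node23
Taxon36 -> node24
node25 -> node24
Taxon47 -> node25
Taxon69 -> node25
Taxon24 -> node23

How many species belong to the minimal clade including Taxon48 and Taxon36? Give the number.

The MRCA of Taxon48 and Taxon36 is the node subtending (((Taxon37,(((Taxon66,Taxon57),(Taxon48,(Taxon62,Taxon2))),Taxon63)),(Taxon16,Taxon25)),((Taxon33,Taxon59),(Taxon65,(((((Taxon64,(Taxon19,Taxon14)),Taxon34),(Taxon72,Taxon39)),Taxon51),((Taxon36,(Taxon47,Taxon69)),Taxon24))))).
That clade contains 23 terminal taxa: Taxon14, Taxon16, Taxon19, Taxon2, Taxon24, Taxon25, Taxon33, Taxon34, Taxon36, Taxon37, Taxon39, Taxon47, Taxon48, Taxon51, Taxon57, Taxon59, Taxon62, Taxon63, Taxon64, Taxon65, Taxon66, Taxon69, Taxon72.

23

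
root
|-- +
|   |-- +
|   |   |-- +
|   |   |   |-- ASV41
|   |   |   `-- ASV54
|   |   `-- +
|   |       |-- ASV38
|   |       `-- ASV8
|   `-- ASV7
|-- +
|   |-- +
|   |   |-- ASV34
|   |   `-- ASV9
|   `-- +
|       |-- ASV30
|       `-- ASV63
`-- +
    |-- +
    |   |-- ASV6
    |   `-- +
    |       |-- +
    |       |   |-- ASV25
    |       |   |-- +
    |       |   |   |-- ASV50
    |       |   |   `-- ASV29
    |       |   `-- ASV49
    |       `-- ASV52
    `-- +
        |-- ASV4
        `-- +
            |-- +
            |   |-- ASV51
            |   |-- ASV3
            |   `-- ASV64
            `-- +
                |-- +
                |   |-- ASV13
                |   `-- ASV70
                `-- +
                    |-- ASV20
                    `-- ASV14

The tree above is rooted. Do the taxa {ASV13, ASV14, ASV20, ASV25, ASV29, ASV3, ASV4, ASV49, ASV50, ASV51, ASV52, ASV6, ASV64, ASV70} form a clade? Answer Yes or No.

The most recent common ancestor of these taxa subtends ((ASV6,((ASV25,(ASV50,ASV29),ASV49),ASV52)),(ASV4,((ASV51,ASV3,ASV64),((ASV13,ASV70),(ASV20,ASV14))))).
That clade has exactly 14 tips — every listed taxon and nothing else — so the group is monophyletic.

Yes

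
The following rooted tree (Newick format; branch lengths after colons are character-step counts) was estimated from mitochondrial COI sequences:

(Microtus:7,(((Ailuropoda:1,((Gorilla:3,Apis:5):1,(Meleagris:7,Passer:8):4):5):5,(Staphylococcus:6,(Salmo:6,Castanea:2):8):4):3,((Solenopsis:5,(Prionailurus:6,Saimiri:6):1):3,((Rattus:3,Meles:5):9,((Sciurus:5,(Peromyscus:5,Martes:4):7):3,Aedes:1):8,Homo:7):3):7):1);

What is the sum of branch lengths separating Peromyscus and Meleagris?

The path runs Peromyscus → … → MRCA → … → Meleagris; the MRCA is the node subtending (((Ailuropoda,((Gorilla,Apis),(Meleagris,Passer))),(Staphylococcus,(Salmo,Castanea))),((Solenopsis,(Prionailurus,Saimiri)),((Rattus,Meles),((Sciurus,(Peromyscus,Martes)),Aedes),Homo))).
Branch lengths along that path: 5 + 7 + 3 + 8 + 3 + 7 + 3 + 5 + 5 + 4 + 7 = 57.

57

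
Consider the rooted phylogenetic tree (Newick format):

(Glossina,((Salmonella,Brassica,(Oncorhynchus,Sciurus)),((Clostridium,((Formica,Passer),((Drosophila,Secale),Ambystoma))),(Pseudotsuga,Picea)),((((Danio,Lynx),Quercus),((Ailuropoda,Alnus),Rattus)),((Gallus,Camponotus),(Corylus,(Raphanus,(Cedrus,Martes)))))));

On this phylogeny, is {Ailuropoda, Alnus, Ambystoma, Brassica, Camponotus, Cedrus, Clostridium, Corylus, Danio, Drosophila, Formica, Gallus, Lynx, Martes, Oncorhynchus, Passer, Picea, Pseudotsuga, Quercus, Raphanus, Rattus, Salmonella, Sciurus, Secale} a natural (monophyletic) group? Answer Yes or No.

Yes

The most recent common ancestor of these taxa subtends ((Salmonella,Brassica,(Oncorhynchus,Sciurus)),((Clostridium,((Formica,Passer),((Drosophila,Secale),Ambystoma))),(Pseudotsuga,Picea)),((((Danio,Lynx),Quercus),((Ailuropoda,Alnus),Rattus)),((Gallus,Camponotus),(Corylus,(Raphanus,(Cedrus,Martes)))))).
That clade has exactly 24 tips — every listed taxon and nothing else — so the group is monophyletic.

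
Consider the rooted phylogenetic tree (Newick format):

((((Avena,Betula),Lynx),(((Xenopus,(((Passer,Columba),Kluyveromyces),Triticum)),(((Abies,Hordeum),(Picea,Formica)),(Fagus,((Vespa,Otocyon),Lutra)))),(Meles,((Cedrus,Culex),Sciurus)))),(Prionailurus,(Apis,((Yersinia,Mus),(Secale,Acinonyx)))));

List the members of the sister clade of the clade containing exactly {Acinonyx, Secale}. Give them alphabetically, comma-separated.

Mus, Yersinia

The clade containing exactly {Acinonyx, Secale} attaches to the tree at the node subtending ((Yersinia,Mus),(Secale,Acinonyx)).
The other lineage descending from that same node — the sister group — is (Yersinia,Mus); its 2 tips in alphabetical order are the answer.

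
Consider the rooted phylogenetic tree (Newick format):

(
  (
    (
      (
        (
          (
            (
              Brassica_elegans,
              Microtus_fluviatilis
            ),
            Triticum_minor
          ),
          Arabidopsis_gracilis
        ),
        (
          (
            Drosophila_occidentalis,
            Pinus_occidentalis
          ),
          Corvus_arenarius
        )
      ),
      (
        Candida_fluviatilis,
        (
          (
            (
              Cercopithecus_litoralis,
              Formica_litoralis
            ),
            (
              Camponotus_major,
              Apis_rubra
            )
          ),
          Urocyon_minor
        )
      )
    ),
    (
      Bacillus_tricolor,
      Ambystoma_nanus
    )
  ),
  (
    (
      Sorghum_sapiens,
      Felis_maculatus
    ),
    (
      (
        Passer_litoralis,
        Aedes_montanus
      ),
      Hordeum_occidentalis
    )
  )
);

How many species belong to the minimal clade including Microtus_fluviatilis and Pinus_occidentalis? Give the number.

7

The MRCA of Microtus_fluviatilis and Pinus_occidentalis is the node subtending ((((Brassica_elegans,Microtus_fluviatilis),Triticum_minor),Arabidopsis_gracilis),((Drosophila_occidentalis,Pinus_occidentalis),Corvus_arenarius)).
That clade contains 7 terminal taxa: Arabidopsis_gracilis, Brassica_elegans, Corvus_arenarius, Drosophila_occidentalis, Microtus_fluviatilis, Pinus_occidentalis, Triticum_minor.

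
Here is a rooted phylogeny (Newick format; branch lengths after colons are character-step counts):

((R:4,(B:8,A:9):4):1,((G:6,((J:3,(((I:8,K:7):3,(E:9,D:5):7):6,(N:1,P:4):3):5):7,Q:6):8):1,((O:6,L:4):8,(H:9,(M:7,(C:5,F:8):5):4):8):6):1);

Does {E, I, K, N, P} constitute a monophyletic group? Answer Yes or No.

The MRCA of the listed taxa subtends (((I,K),(E,D)),(N,P)).
That clade also contains D, which is not in the proposed group, so the group is not monophyletic.

No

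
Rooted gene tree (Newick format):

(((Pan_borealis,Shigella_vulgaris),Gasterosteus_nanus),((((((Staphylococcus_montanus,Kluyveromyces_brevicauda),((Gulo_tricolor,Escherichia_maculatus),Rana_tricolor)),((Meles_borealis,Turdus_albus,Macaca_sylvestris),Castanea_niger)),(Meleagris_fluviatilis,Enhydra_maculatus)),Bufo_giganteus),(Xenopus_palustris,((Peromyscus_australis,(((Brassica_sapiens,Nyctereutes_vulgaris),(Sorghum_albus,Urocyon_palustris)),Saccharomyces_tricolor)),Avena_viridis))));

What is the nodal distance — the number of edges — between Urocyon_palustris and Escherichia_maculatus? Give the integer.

The MRCA of Urocyon_palustris and Escherichia_maculatus is the node subtending ((((((Staphylococcus_montanus,Kluyveromyces_brevicauda),((Gulo_tricolor,Escherichia_maculatus),Rana_tricolor)),((Meles_borealis,Turdus_albus,Macaca_sylvestris),Castanea_niger)),(Meleagris_fluviatilis,Enhydra_maculatus)),Bufo_giganteus),(Xenopus_palustris,((Peromyscus_australis,(((Brassica_sapiens,Nyctereutes_vulgaris),(Sorghum_albus,Urocyon_palustris)),Saccharomyces_tricolor)),Avena_viridis))).
From Urocyon_palustris up to that node: 7 branches. From Escherichia_maculatus up to the same node: 7 branches. Total: 7 + 7 = 14.

14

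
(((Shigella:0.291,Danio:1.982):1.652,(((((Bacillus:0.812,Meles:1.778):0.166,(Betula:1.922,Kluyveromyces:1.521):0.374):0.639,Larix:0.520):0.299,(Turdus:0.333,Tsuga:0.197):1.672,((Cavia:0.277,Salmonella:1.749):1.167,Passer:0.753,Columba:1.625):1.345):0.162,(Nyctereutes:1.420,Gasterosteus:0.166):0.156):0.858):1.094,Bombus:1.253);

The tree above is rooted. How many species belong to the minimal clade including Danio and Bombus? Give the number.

16

The MRCA of Danio and Bombus is the root, so the clade is the entire tree.
That clade contains 16 terminal taxa: Bacillus, Betula, Bombus, Cavia, Columba, Danio, Gasterosteus, Kluyveromyces, Larix, Meles, Nyctereutes, Passer, Salmonella, Shigella, Tsuga, Turdus.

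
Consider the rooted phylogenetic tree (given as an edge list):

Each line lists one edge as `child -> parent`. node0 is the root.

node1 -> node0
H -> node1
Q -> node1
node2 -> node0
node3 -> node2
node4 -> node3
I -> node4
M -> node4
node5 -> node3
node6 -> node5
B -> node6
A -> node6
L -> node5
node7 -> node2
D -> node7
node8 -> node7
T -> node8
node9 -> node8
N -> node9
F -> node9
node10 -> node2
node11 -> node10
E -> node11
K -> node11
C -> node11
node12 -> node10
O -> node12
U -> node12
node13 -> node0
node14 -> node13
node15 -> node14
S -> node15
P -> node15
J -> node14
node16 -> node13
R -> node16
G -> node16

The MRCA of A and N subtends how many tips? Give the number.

The MRCA of A and N is the node subtending (((I,M),((B,A),L)),(D,(T,(N,F))),((E,K,C),(O,U))).
That clade contains 14 terminal taxa: A, B, C, D, E, F, I, K, L, M, N, O, T, U.

14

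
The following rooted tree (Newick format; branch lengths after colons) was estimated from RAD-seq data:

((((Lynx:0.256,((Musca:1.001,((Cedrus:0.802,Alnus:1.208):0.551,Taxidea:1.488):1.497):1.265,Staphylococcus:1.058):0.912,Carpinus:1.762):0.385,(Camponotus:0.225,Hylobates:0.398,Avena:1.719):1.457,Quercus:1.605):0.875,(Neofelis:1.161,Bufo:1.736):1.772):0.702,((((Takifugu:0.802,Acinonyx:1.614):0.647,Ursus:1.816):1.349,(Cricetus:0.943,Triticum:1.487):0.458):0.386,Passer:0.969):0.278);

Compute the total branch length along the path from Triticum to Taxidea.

9.733

The path runs Triticum → … → MRCA → … → Taxidea; the MRCA is the root of the tree.
Branch lengths along that path: 1.487 + 0.458 + 0.386 + 0.278 + 0.702 + 0.875 + 0.385 + 0.912 + 1.265 + 1.497 + 1.488 = 9.733.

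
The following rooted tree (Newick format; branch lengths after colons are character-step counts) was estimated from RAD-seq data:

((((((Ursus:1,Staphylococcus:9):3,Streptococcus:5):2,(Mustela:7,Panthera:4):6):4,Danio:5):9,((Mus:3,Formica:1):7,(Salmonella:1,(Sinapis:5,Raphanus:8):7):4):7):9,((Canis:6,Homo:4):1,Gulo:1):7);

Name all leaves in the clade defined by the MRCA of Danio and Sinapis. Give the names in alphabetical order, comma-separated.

Danio, Formica, Mus, Mustela, Panthera, Raphanus, Salmonella, Sinapis, Staphylococcus, Streptococcus, Ursus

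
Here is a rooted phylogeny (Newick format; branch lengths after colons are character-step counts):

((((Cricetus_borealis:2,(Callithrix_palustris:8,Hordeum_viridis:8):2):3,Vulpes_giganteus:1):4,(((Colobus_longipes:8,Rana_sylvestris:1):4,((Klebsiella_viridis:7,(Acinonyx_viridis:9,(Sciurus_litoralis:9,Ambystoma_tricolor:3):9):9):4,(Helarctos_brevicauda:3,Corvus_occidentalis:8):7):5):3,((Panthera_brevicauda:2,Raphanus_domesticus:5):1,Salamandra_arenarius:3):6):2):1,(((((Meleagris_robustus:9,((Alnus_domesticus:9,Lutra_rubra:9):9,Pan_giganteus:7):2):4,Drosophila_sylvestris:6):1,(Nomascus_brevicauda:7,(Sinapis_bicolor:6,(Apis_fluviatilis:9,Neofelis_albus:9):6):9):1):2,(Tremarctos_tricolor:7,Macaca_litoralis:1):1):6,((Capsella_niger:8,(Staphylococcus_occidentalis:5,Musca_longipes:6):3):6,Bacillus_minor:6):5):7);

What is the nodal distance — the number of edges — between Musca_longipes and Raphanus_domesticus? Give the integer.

The MRCA of Musca_longipes and Raphanus_domesticus is the root of the tree.
From Musca_longipes up to that node: 5 branches. From Raphanus_domesticus up to the same node: 5 branches. Total: 5 + 5 = 10.

10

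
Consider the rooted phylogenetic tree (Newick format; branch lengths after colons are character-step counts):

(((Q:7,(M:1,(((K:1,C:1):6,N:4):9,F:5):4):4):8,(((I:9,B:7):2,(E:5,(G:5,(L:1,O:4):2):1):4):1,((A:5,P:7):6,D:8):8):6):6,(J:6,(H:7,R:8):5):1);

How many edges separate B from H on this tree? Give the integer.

The MRCA of B and H is the root of the tree.
From B up to that node: 5 branches. From H up to the same node: 3 branches. Total: 5 + 3 = 8.

8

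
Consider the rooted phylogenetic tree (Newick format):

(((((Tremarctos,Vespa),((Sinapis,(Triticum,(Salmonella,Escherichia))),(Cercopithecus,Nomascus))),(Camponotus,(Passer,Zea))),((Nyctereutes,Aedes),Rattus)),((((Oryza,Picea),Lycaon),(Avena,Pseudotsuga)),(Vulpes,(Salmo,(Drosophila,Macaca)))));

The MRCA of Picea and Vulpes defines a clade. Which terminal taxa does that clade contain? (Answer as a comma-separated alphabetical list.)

Tracing Picea: it sits inside (Oryza,Picea).
Tracing Vulpes: it sits inside (Vulpes,(Salmo,(Drosophila,Macaca))).
The smallest clade enclosing both is ((((Oryza,Picea),Lycaon),(Avena,Pseudotsuga)),(Vulpes,(Salmo,(Drosophila,Macaca)))); the answer is its 9 terminal taxa in alphabetical order.

Avena, Drosophila, Lycaon, Macaca, Oryza, Picea, Pseudotsuga, Salmo, Vulpes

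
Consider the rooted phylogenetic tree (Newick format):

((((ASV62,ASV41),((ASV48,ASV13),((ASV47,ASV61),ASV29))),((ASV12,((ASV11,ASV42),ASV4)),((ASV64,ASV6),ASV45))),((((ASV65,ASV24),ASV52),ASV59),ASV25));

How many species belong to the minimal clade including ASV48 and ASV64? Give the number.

14

The MRCA of ASV48 and ASV64 is the node subtending (((ASV62,ASV41),((ASV48,ASV13),((ASV47,ASV61),ASV29))),((ASV12,((ASV11,ASV42),ASV4)),((ASV64,ASV6),ASV45))).
That clade contains 14 terminal taxa: ASV11, ASV12, ASV13, ASV29, ASV4, ASV41, ASV42, ASV45, ASV47, ASV48, ASV6, ASV61, ASV62, ASV64.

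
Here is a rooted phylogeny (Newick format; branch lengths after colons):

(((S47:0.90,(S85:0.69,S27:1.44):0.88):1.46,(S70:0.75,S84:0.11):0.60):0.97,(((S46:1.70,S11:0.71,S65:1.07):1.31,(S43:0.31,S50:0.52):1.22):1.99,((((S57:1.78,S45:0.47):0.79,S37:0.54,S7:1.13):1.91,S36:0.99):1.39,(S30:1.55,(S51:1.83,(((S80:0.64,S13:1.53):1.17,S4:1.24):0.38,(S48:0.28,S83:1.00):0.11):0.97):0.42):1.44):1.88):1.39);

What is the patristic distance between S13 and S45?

10.47

The path runs S13 → … → MRCA → … → S45; the MRCA is the node subtending ((((S57,S45),S37,S7),S36),(S30,(S51,(((S80,S13),S4),(S48,S83))))).
Branch lengths along that path: 1.53 + 1.17 + 0.38 + 0.97 + 0.42 + 1.44 + 1.39 + 1.91 + 0.79 + 0.47 = 10.47.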